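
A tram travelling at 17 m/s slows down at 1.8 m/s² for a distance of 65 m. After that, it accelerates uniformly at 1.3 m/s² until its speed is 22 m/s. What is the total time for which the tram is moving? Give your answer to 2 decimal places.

Phase 1 (decelerating): v₀ = 17.0 m/s, a = -1.8 m/s².
v² = v₀² + 2aΔx = 17.0² + 2·-1.8·65 = 55.0 → v = 7.42 m/s
t = (v − v₀)/a = (7.42 − 17.0)/-1.8 = 5.32 s

Phase 2 (accelerating): v₀ = 7.42 m/s, a = 1.3 m/s².
v = v₀ + at → t = (22 − 7.42) / 1.3 = 11.2 s
v² = v₀² + 2aΔx → Δx = (22² − 7.42²)/(2·1.3) = 165 m
Total time = 5.32 + 11.2 = 16.5 s

16.54 s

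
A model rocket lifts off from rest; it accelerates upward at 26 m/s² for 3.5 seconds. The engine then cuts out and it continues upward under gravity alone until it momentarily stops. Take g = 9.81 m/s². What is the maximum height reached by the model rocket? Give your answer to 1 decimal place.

Phase 1 (powered ascent): v₀ = 0 m/s, a = 26 m/s².
v = v₀ + at = 0 + (26)(3.5) = 91.0 m/s
Δx = v₀t + ½at² = 0·3.5 + 0.5·26·3.5² = 159 m

Phase 2 (coasting upward): v₀ = 91.0 m/s, a = -9.81 m/s².
v = v₀ + at → t = (0 − 91.0) / -9.81 = 9.28 s
v² = v₀² + 2aΔx → Δx = (0² − 91.0²)/(2·-9.81) = 422 m
Maximum height = 159 + 422 = 581 m

581.3 m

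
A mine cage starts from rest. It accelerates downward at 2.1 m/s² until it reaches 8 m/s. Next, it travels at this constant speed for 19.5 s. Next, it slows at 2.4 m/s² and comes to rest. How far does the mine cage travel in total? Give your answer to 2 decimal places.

184.57 m

Phase 1 (accelerating): v₀ = 0 m/s, a = 2.1 m/s².
v = v₀ + at → t = (8 − 0) / 2.1 = 3.81 s
v² = v₀² + 2aΔx → Δx = (8² − 0²)/(2·2.1) = 15.2 m

Phase 2 (constant speed): v₀ = 8.00 m/s, a = 0 m/s².
v = v₀ + at = 8.00 + (0)(19.5) = 8.00 m/s
Δx = v₀t + ½at² = 8.00·19.5 + 0.5·0·19.5² = 156 m

Phase 3 (decelerating): v₀ = 8.00 m/s, a = -2.4 m/s².
v = v₀ + at → t = (0 − 8.00) / -2.4 = 3.33 s
v² = v₀² + 2aΔx → Δx = (0² − 8.00²)/(2·-2.4) = 13.3 m
Total distance = 15.2 + 156 + 13.3 = 185 m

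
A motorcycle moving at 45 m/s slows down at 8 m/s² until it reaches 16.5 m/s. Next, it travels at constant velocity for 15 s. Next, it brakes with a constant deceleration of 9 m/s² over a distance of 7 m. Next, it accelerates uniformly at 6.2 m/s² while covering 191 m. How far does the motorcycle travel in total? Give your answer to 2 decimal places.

Phase 1 (decelerating): v₀ = 45.0 m/s, a = -8 m/s².
v = v₀ + at → t = (16.5 − 45.0) / -8 = 3.56 s
v² = v₀² + 2aΔx → Δx = (16.5² − 45.0²)/(2·-8) = 110 m

Phase 2 (constant speed): v₀ = 16.5 m/s, a = 0 m/s².
v = v₀ + at = 16.5 + (0)(15) = 16.5 m/s
Δx = v₀t + ½at² = 16.5·15 + 0.5·0·15² = 248 m

Phase 3 (decelerating): v₀ = 16.5 m/s, a = -9 m/s².
v² = v₀² + 2aΔx = 16.5² + 2·-9·7 = 146 → v = 12.1 m/s
t = (v − v₀)/a = (12.1 − 16.5)/-9 = 0.490 s

Phase 4 (accelerating): v₀ = 12.1 m/s, a = 6.2 m/s².
v² = v₀² + 2aΔx = 12.1² + 2·6.2·191 = 2510 → v = 50.1 m/s
t = (v − v₀)/a = (50.1 − 12.1)/6.2 = 6.14 s
Total distance = 110 + 248 + 7.00 + 191 = 555 m

555.05 m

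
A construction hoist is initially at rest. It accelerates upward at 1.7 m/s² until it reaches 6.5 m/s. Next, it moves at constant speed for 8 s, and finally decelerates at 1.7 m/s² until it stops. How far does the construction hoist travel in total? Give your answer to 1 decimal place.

Phase 1 (accelerating): v₀ = 0 m/s, a = 1.7 m/s².
v = v₀ + at → t = (6.5 − 0) / 1.7 = 3.82 s
v² = v₀² + 2aΔx → Δx = (6.5² − 0²)/(2·1.7) = 12.4 m

Phase 2 (constant speed): v₀ = 6.50 m/s, a = 0 m/s².
v = v₀ + at = 6.50 + (0)(8) = 6.50 m/s
Δx = v₀t + ½at² = 6.50·8 + 0.5·0·8² = 52.0 m

Phase 3 (decelerating): v₀ = 6.50 m/s, a = -1.7 m/s².
v = v₀ + at → t = (0 − 6.50) / -1.7 = 3.82 s
v² = v₀² + 2aΔx → Δx = (0² − 6.50²)/(2·-1.7) = 12.4 m
Total distance = 12.4 + 52.0 + 12.4 = 76.9 m

76.9 m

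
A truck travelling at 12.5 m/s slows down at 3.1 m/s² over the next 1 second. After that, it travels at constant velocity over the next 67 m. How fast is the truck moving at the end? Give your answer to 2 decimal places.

9.40 m/s

Phase 1 (decelerating): v₀ = 12.5 m/s, a = -3.1 m/s².
v = v₀ + at = 12.5 + (-3.1)(1) = 9.40 m/s
Δx = v₀t + ½at² = 12.5·1 + 0.5·-3.1·1² = 10.9 m

Phase 2 (constant speed): v₀ = 9.40 m/s, a = 0 m/s².
Constant speed: t = d/v = 67/9.40 = 7.13 s
Final speed = 9.40 m/s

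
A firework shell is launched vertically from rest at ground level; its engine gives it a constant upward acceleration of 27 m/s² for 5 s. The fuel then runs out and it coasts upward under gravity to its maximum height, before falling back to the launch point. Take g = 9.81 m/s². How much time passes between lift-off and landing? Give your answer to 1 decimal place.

Phase 1 (powered ascent): v₀ = 0 m/s, a = 27 m/s².
v = v₀ + at = 0 + (27)(5) = 135 m/s
Δx = v₀t + ½at² = 0·5 + 0.5·27·5² = 338 m

Phase 2 (coasting upward): v₀ = 135 m/s, a = -9.81 m/s².
v = v₀ + at → t = (0 − 135) / -9.81 = 13.8 s
v² = v₀² + 2aΔx → Δx = (0² − 135²)/(2·-9.81) = 929 m

Phase 3 (free fall): v₀ = 0 m/s, a = -9.81 m/s².
Falls 1270 m from rest: t = √(2·1270/9.81) = 16.1 s; v = g·t = 158 m/s.
Total time = 5.00 + 13.8 + 16.1 = 34.8 s

34.8 s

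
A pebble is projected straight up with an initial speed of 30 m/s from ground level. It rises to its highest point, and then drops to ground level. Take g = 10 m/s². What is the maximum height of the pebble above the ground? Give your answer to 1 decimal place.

Phase 1 (rising): v₀ = 30.0 m/s, a = -10 m/s².
v = v₀ + at → t = (0 − 30.0) / -10 = 3.00 s
v² = v₀² + 2aΔx → Δx = (0² − 30.0²)/(2·-10) = 45.0 m
Maximum height = 45.0 m

45.0 m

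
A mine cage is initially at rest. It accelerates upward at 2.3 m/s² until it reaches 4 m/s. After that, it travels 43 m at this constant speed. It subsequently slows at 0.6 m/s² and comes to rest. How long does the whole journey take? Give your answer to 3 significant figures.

Phase 1 (accelerating): v₀ = 0 m/s, a = 2.3 m/s².
v = v₀ + at → t = (4 − 0) / 2.3 = 1.74 s
v² = v₀² + 2aΔx → Δx = (4² − 0²)/(2·2.3) = 3.48 m

Phase 2 (constant speed): v₀ = 4.00 m/s, a = 0 m/s².
Constant speed: t = d/v = 43/4.00 = 10.8 s

Phase 3 (decelerating): v₀ = 4.00 m/s, a = -0.6 m/s².
v = v₀ + at → t = (0 − 4.00) / -0.6 = 6.67 s
v² = v₀² + 2aΔx → Δx = (0² − 4.00²)/(2·-0.6) = 13.3 m
Total time = 1.74 + 10.8 + 6.67 = 19.2 s

19.2 s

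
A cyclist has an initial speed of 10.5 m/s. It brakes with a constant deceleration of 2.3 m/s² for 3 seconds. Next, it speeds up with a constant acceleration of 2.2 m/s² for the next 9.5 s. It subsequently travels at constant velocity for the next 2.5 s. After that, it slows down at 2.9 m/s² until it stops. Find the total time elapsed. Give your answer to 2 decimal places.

23.45 s

Phase 1 (decelerating): v₀ = 10.5 m/s, a = -2.3 m/s².
v = v₀ + at = 10.5 + (-2.3)(3) = 3.60 m/s
Δx = v₀t + ½at² = 10.5·3 + 0.5·-2.3·3² = 21.1 m

Phase 2 (accelerating): v₀ = 3.60 m/s, a = 2.2 m/s².
v = v₀ + at = 3.60 + (2.2)(9.5) = 24.5 m/s
Δx = v₀t + ½at² = 3.60·9.5 + 0.5·2.2·9.5² = 133 m

Phase 3 (constant speed): v₀ = 24.5 m/s, a = 0 m/s².
v = v₀ + at = 24.5 + (0)(2.5) = 24.5 m/s
Δx = v₀t + ½at² = 24.5·2.5 + 0.5·0·2.5² = 61.3 m

Phase 4 (decelerating): v₀ = 24.5 m/s, a = -2.9 m/s².
v = v₀ + at → t = (0 − 24.5) / -2.9 = 8.45 s
v² = v₀² + 2aΔx → Δx = (0² − 24.5²)/(2·-2.9) = 103 m
Total time = 3.00 + 9.50 + 2.50 + 8.45 = 23.4 s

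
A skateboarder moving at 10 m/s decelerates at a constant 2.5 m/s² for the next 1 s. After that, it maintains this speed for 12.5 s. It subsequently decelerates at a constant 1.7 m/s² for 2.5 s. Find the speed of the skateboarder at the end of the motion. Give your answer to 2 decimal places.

3.25 m/s

Phase 1 (decelerating): v₀ = 10.0 m/s, a = -2.5 m/s².
v = v₀ + at = 10.0 + (-2.5)(1) = 7.50 m/s
Δx = v₀t + ½at² = 10.0·1 + 0.5·-2.5·1² = 8.75 m

Phase 2 (constant speed): v₀ = 7.50 m/s, a = 0 m/s².
v = v₀ + at = 7.50 + (0)(12.5) = 7.50 m/s
Δx = v₀t + ½at² = 7.50·12.5 + 0.5·0·12.5² = 93.8 m

Phase 3 (decelerating): v₀ = 7.50 m/s, a = -1.7 m/s².
v = v₀ + at = 7.50 + (-1.7)(2.5) = 3.25 m/s
Δx = v₀t + ½at² = 7.50·2.5 + 0.5·-1.7·2.5² = 13.4 m
Final speed = 3.25 m/s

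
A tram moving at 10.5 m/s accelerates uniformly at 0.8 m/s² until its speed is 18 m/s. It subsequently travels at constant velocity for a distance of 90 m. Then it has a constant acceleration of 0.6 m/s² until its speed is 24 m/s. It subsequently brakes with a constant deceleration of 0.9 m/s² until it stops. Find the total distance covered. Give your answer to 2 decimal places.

753.59 m

Phase 1 (accelerating): v₀ = 10.5 m/s, a = 0.8 m/s².
v = v₀ + at → t = (18 − 10.5) / 0.8 = 9.38 s
v² = v₀² + 2aΔx → Δx = (18² − 10.5²)/(2·0.8) = 134 m

Phase 2 (constant speed): v₀ = 18.0 m/s, a = 0 m/s².
Constant speed: t = d/v = 90/18.0 = 5.00 s

Phase 3 (accelerating): v₀ = 18.0 m/s, a = 0.6 m/s².
v = v₀ + at → t = (24 − 18.0) / 0.6 = 10.0 s
v² = v₀² + 2aΔx → Δx = (24² − 18.0²)/(2·0.6) = 210 m

Phase 4 (decelerating): v₀ = 24.0 m/s, a = -0.9 m/s².
v = v₀ + at → t = (0 − 24.0) / -0.9 = 26.7 s
v² = v₀² + 2aΔx → Δx = (0² − 24.0²)/(2·-0.9) = 320 m
Total distance = 134 + 90.0 + 210 + 320 = 754 m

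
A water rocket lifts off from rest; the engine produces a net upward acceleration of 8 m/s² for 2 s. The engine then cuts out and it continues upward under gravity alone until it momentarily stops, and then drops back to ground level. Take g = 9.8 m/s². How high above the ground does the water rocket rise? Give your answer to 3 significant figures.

29.1 m

Phase 1 (powered ascent): v₀ = 0 m/s, a = 8 m/s².
v = v₀ + at = 0 + (8)(2) = 16.0 m/s
Δx = v₀t + ½at² = 0·2 + 0.5·8·2² = 16.0 m

Phase 2 (coasting upward): v₀ = 16.0 m/s, a = -9.8 m/s².
v = v₀ + at → t = (0 − 16.0) / -9.8 = 1.63 s
v² = v₀² + 2aΔx → Δx = (0² − 16.0²)/(2·-9.8) = 13.1 m
Maximum height = 16.0 + 13.1 = 29.1 m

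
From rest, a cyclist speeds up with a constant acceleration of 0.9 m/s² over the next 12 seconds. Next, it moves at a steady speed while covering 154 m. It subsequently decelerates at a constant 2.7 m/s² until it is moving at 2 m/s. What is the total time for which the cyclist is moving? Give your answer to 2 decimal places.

29.52 s

Phase 1 (accelerating): v₀ = 0 m/s, a = 0.9 m/s².
v = v₀ + at = 0 + (0.9)(12) = 10.8 m/s
Δx = v₀t + ½at² = 0·12 + 0.5·0.9·12² = 64.8 m

Phase 2 (constant speed): v₀ = 10.8 m/s, a = 0 m/s².
Constant speed: t = d/v = 154/10.8 = 14.3 s

Phase 3 (decelerating): v₀ = 10.8 m/s, a = -2.7 m/s².
v = v₀ + at → t = (2 − 10.8) / -2.7 = 3.26 s
v² = v₀² + 2aΔx → Δx = (2² − 10.8²)/(2·-2.7) = 20.9 m
Total time = 12.0 + 14.3 + 3.26 = 29.5 s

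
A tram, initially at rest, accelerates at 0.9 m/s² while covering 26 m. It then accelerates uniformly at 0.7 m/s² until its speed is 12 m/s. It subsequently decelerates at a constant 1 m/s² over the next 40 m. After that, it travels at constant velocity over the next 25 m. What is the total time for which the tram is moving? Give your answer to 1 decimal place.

22.1 s

Phase 1 (accelerating): v₀ = 0 m/s, a = 0.9 m/s².
v² = v₀² + 2aΔx = 0² + 2·0.9·26 = 46.8 → v = 6.84 m/s
t = (v − v₀)/a = (6.84 − 0)/0.9 = 7.60 s

Phase 2 (accelerating): v₀ = 6.84 m/s, a = 0.7 m/s².
v = v₀ + at → t = (12 − 6.84) / 0.7 = 7.37 s
v² = v₀² + 2aΔx → Δx = (12² − 6.84²)/(2·0.7) = 69.4 m

Phase 3 (decelerating): v₀ = 12.0 m/s, a = -1 m/s².
v² = v₀² + 2aΔx = 12.0² + 2·-1·40 = 64.0 → v = 8.00 m/s
t = (v − v₀)/a = (8.00 − 12.0)/-1 = 4.00 s

Phase 4 (constant speed): v₀ = 8.00 m/s, a = 0 m/s².
Constant speed: t = d/v = 25/8.00 = 3.12 s
Total time = 7.60 + 7.37 + 4.00 + 3.12 = 22.1 s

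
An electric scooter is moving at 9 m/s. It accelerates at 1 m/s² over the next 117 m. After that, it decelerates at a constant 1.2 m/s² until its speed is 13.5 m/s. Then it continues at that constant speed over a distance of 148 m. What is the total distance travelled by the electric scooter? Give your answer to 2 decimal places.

320.31 m

Phase 1 (accelerating): v₀ = 9.00 m/s, a = 1 m/s².
v² = v₀² + 2aΔx = 9.00² + 2·1·117 = 315 → v = 17.7 m/s
t = (v − v₀)/a = (17.7 − 9.00)/1 = 8.75 s

Phase 2 (decelerating): v₀ = 17.7 m/s, a = -1.2 m/s².
v = v₀ + at → t = (13.5 − 17.7) / -1.2 = 3.54 s
v² = v₀² + 2aΔx → Δx = (13.5² − 17.7²)/(2·-1.2) = 55.3 m

Phase 3 (constant speed): v₀ = 13.5 m/s, a = 0 m/s².
Constant speed: t = d/v = 148/13.5 = 11.0 s
Total distance = 117 + 55.3 + 148 = 320 m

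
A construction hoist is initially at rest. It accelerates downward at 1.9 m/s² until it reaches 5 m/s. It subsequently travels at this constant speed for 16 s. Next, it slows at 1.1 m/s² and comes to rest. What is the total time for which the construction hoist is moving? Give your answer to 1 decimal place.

Phase 1 (accelerating): v₀ = 0 m/s, a = 1.9 m/s².
v = v₀ + at → t = (5 − 0) / 1.9 = 2.63 s
v² = v₀² + 2aΔx → Δx = (5² − 0²)/(2·1.9) = 6.58 m

Phase 2 (constant speed): v₀ = 5.00 m/s, a = 0 m/s².
v = v₀ + at = 5.00 + (0)(16) = 5.00 m/s
Δx = v₀t + ½at² = 5.00·16 + 0.5·0·16² = 80.0 m

Phase 3 (decelerating): v₀ = 5.00 m/s, a = -1.1 m/s².
v = v₀ + at → t = (0 − 5.00) / -1.1 = 4.55 s
v² = v₀² + 2aΔx → Δx = (0² − 5.00²)/(2·-1.1) = 11.4 m
Total time = 2.63 + 16.0 + 4.55 = 23.2 s

23.2 s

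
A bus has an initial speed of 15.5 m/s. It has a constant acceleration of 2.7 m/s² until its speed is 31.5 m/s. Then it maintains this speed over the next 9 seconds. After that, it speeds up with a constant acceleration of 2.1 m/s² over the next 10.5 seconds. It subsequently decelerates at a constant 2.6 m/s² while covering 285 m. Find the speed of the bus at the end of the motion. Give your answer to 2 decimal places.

Phase 1 (accelerating): v₀ = 15.5 m/s, a = 2.7 m/s².
v = v₀ + at → t = (31.5 − 15.5) / 2.7 = 5.93 s
v² = v₀² + 2aΔx → Δx = (31.5² − 15.5²)/(2·2.7) = 139 m

Phase 2 (constant speed): v₀ = 31.5 m/s, a = 0 m/s².
v = v₀ + at = 31.5 + (0)(9) = 31.5 m/s
Δx = v₀t + ½at² = 31.5·9 + 0.5·0·9² = 284 m

Phase 3 (accelerating): v₀ = 31.5 m/s, a = 2.1 m/s².
v = v₀ + at = 31.5 + (2.1)(10.5) = 53.5 m/s
Δx = v₀t + ½at² = 31.5·10.5 + 0.5·2.1·10.5² = 447 m

Phase 4 (decelerating): v₀ = 53.5 m/s, a = -2.6 m/s².
v² = v₀² + 2aΔx = 53.5² + 2·-2.6·285 = 1390 → v = 37.2 m/s
t = (v − v₀)/a = (37.2 − 53.5)/-2.6 = 6.28 s
Final speed = 37.2 m/s

37.22 m/s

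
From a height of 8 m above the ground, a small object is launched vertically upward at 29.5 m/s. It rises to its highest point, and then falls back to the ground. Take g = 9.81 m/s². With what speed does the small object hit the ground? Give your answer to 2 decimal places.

Phase 1 (rising): v₀ = 29.5 m/s, a = -9.81 m/s².
v = v₀ + at → t = (0 − 29.5) / -9.81 = 3.01 s
v² = v₀² + 2aΔx → Δx = (0² − 29.5²)/(2·-9.81) = 44.4 m

Phase 2 (falling): v₀ = 0 m/s, a = -9.81 m/s².
Falls 52.4 m from rest: t = √(2·52.4/9.81) = 3.27 s; v = g·t = 32.1 m/s.
Final speed = 32.1 m/s

32.05 m/s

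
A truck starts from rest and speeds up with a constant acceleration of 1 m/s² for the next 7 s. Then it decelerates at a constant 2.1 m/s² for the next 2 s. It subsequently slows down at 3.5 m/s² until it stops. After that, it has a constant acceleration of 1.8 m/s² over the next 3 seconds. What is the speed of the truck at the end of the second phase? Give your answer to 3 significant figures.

2.80 m/s

Phase 1 (accelerating): v₀ = 0 m/s, a = 1 m/s².
v = v₀ + at = 0 + (1)(7) = 7.00 m/s
Δx = v₀t + ½at² = 0·7 + 0.5·1·7² = 24.5 m

Phase 2 (decelerating): v₀ = 7.00 m/s, a = -2.1 m/s².
v = v₀ + at = 7.00 + (-2.1)(2) = 2.80 m/s
Δx = v₀t + ½at² = 7.00·2 + 0.5·-2.1·2² = 9.80 m
Speed at end of phase 2 = 2.80 m/s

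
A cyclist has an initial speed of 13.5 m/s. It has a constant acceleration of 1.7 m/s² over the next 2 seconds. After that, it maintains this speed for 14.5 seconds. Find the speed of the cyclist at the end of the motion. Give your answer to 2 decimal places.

16.90 m/s

Phase 1 (accelerating): v₀ = 13.5 m/s, a = 1.7 m/s².
v = v₀ + at = 13.5 + (1.7)(2) = 16.9 m/s
Δx = v₀t + ½at² = 13.5·2 + 0.5·1.7·2² = 30.4 m

Phase 2 (constant speed): v₀ = 16.9 m/s, a = 0 m/s².
v = v₀ + at = 16.9 + (0)(14.5) = 16.9 m/s
Δx = v₀t + ½at² = 16.9·14.5 + 0.5·0·14.5² = 245 m
Final speed = 16.9 m/s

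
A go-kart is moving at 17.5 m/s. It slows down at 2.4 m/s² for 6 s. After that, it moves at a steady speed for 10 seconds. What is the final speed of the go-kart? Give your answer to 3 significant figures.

3.10 m/s

Phase 1 (decelerating): v₀ = 17.5 m/s, a = -2.4 m/s².
v = v₀ + at = 17.5 + (-2.4)(6) = 3.10 m/s
Δx = v₀t + ½at² = 17.5·6 + 0.5·-2.4·6² = 61.8 m

Phase 2 (constant speed): v₀ = 3.10 m/s, a = 0 m/s².
v = v₀ + at = 3.10 + (0)(10) = 3.10 m/s
Δx = v₀t + ½at² = 3.10·10 + 0.5·0·10² = 31.0 m
Final speed = 3.10 m/s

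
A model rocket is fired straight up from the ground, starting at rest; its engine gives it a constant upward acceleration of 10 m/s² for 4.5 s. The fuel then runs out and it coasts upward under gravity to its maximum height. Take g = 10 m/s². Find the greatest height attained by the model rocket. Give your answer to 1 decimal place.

Phase 1 (powered ascent): v₀ = 0 m/s, a = 10 m/s².
v = v₀ + at = 0 + (10)(4.5) = 45.0 m/s
Δx = v₀t + ½at² = 0·4.5 + 0.5·10·4.5² = 101 m

Phase 2 (coasting upward): v₀ = 45.0 m/s, a = -10 m/s².
v = v₀ + at → t = (0 − 45.0) / -10 = 4.50 s
v² = v₀² + 2aΔx → Δx = (0² − 45.0²)/(2·-10) = 101 m
Maximum height = 101 + 101 = 202 m

202.5 m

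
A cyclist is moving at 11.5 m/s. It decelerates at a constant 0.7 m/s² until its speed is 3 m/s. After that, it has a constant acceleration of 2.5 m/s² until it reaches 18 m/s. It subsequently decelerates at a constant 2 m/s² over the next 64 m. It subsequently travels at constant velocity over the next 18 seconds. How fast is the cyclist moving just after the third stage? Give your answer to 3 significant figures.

Phase 1 (decelerating): v₀ = 11.5 m/s, a = -0.7 m/s².
v = v₀ + at → t = (3 − 11.5) / -0.7 = 12.1 s
v² = v₀² + 2aΔx → Δx = (3² − 11.5²)/(2·-0.7) = 88.0 m

Phase 2 (accelerating): v₀ = 3.00 m/s, a = 2.5 m/s².
v = v₀ + at → t = (18 − 3.00) / 2.5 = 6.00 s
v² = v₀² + 2aΔx → Δx = (18² − 3.00²)/(2·2.5) = 63.0 m

Phase 3 (decelerating): v₀ = 18.0 m/s, a = -2 m/s².
v² = v₀² + 2aΔx = 18.0² + 2·-2·64 = 68.0 → v = 8.25 m/s
t = (v − v₀)/a = (8.25 − 18.0)/-2 = 4.88 s
Speed at end of phase 3 = 8.25 m/s

8.25 m/s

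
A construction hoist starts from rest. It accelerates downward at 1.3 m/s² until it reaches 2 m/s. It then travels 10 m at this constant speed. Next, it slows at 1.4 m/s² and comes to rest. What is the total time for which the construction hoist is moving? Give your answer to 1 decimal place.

8.0 s

Phase 1 (accelerating): v₀ = 0 m/s, a = 1.3 m/s².
v = v₀ + at → t = (2 − 0) / 1.3 = 1.54 s
v² = v₀² + 2aΔx → Δx = (2² − 0²)/(2·1.3) = 1.54 m

Phase 2 (constant speed): v₀ = 2.00 m/s, a = 0 m/s².
Constant speed: t = d/v = 10/2.00 = 5.00 s

Phase 3 (decelerating): v₀ = 2.00 m/s, a = -1.4 m/s².
v = v₀ + at → t = (0 − 2.00) / -1.4 = 1.43 s
v² = v₀² + 2aΔx → Δx = (0² − 2.00²)/(2·-1.4) = 1.43 m
Total time = 1.54 + 5.00 + 1.43 = 7.97 s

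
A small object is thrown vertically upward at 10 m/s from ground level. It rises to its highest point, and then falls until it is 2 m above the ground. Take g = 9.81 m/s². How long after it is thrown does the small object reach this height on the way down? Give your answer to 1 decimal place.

Phase 1 (rising): v₀ = 10.0 m/s, a = -9.81 m/s².
v = v₀ + at → t = (0 − 10.0) / -9.81 = 1.02 s
v² = v₀² + 2aΔx → Δx = (0² − 10.0²)/(2·-9.81) = 5.10 m

Phase 2 (falling): v₀ = 0 m/s, a = -9.81 m/s².
Falls 3.10 m from rest: t = √(2·3.10/9.81) = 0.795 s; v = g·t = 7.79 m/s.
Total time = 1.02 + 0.795 = 1.81 s

1.8 s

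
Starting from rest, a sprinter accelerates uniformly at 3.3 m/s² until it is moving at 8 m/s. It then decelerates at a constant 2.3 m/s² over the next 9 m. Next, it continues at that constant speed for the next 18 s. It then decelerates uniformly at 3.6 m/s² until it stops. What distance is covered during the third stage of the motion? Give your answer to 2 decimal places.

85.57 m

Phase 1 (accelerating): v₀ = 0 m/s, a = 3.3 m/s².
v = v₀ + at → t = (8 − 0) / 3.3 = 2.42 s
v² = v₀² + 2aΔx → Δx = (8² − 0²)/(2·3.3) = 9.70 m

Phase 2 (decelerating): v₀ = 8.00 m/s, a = -2.3 m/s².
v² = v₀² + 2aΔx = 8.00² + 2·-2.3·9 = 22.6 → v = 4.75 m/s
t = (v − v₀)/a = (4.75 − 8.00)/-2.3 = 1.41 s

Phase 3 (constant speed): v₀ = 4.75 m/s, a = 0 m/s².
v = v₀ + at = 4.75 + (0)(18) = 4.75 m/s
Δx = v₀t + ½at² = 4.75·18 + 0.5·0·18² = 85.6 m
Distance in phase 3 = 85.6 m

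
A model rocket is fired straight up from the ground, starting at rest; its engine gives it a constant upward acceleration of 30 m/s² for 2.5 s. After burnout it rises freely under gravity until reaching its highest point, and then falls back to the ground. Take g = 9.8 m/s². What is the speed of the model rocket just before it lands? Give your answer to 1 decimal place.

Phase 1 (powered ascent): v₀ = 0 m/s, a = 30 m/s².
v = v₀ + at = 0 + (30)(2.5) = 75.0 m/s
Δx = v₀t + ½at² = 0·2.5 + 0.5·30·2.5² = 93.8 m

Phase 2 (coasting upward): v₀ = 75.0 m/s, a = -9.8 m/s².
v = v₀ + at → t = (0 − 75.0) / -9.8 = 7.65 s
v² = v₀² + 2aΔx → Δx = (0² − 75.0²)/(2·-9.8) = 287 m

Phase 3 (free fall): v₀ = 0 m/s, a = -9.8 m/s².
Falls 381 m from rest: t = √(2·381/9.8) = 8.81 s; v = g·t = 86.4 m/s.
Impact speed = 86.4 m/s

86.4 m/s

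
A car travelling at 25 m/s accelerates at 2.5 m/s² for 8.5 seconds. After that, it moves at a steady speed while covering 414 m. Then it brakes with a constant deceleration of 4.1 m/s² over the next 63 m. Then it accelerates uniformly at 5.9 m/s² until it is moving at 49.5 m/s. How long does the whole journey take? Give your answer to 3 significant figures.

20.5 s

Phase 1 (accelerating): v₀ = 25.0 m/s, a = 2.5 m/s².
v = v₀ + at = 25.0 + (2.5)(8.5) = 46.2 m/s
Δx = v₀t + ½at² = 25.0·8.5 + 0.5·2.5·8.5² = 303 m

Phase 2 (constant speed): v₀ = 46.2 m/s, a = 0 m/s².
Constant speed: t = d/v = 414/46.2 = 8.95 s

Phase 3 (decelerating): v₀ = 46.2 m/s, a = -4.1 m/s².
v² = v₀² + 2aΔx = 46.2² + 2·-4.1·63 = 1620 → v = 40.3 m/s
t = (v − v₀)/a = (40.3 − 46.2)/-4.1 = 1.46 s

Phase 4 (accelerating): v₀ = 40.3 m/s, a = 5.9 m/s².
v = v₀ + at → t = (49.5 − 40.3) / 5.9 = 1.56 s
v² = v₀² + 2aΔx → Δx = (49.5² − 40.3²)/(2·5.9) = 70.2 m
Total time = 8.50 + 8.95 + 1.46 + 1.56 = 20.5 s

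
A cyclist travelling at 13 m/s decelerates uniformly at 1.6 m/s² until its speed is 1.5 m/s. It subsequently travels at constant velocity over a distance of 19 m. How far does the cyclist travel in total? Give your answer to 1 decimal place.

Phase 1 (decelerating): v₀ = 13.0 m/s, a = -1.6 m/s².
v = v₀ + at → t = (1.5 − 13.0) / -1.6 = 7.19 s
v² = v₀² + 2aΔx → Δx = (1.5² − 13.0²)/(2·-1.6) = 52.1 m

Phase 2 (constant speed): v₀ = 1.50 m/s, a = 0 m/s².
Constant speed: t = d/v = 19/1.50 = 12.7 s
Total distance = 52.1 + 19.0 = 71.1 m

71.1 m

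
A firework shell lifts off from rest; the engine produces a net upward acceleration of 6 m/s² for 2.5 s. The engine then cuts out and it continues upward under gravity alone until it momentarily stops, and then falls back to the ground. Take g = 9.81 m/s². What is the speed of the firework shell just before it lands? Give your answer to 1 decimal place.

24.3 m/s

Phase 1 (powered ascent): v₀ = 0 m/s, a = 6 m/s².
v = v₀ + at = 0 + (6)(2.5) = 15.0 m/s
Δx = v₀t + ½at² = 0·2.5 + 0.5·6·2.5² = 18.8 m

Phase 2 (coasting upward): v₀ = 15.0 m/s, a = -9.81 m/s².
v = v₀ + at → t = (0 − 15.0) / -9.81 = 1.53 s
v² = v₀² + 2aΔx → Δx = (0² − 15.0²)/(2·-9.81) = 11.5 m

Phase 3 (free fall): v₀ = 0 m/s, a = -9.81 m/s².
Falls 30.2 m from rest: t = √(2·30.2/9.81) = 2.48 s; v = g·t = 24.3 m/s.
Impact speed = 24.3 m/s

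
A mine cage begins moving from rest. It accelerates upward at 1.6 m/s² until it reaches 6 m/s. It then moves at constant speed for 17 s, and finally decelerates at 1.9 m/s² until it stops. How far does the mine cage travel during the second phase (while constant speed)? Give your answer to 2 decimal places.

102.00 m

Phase 1 (accelerating): v₀ = 0 m/s, a = 1.6 m/s².
v = v₀ + at → t = (6 − 0) / 1.6 = 3.75 s
v² = v₀² + 2aΔx → Δx = (6² − 0²)/(2·1.6) = 11.2 m

Phase 2 (constant speed): v₀ = 6.00 m/s, a = 0 m/s².
v = v₀ + at = 6.00 + (0)(17) = 6.00 m/s
Δx = v₀t + ½at² = 6.00·17 + 0.5·0·17² = 102 m
Distance in phase 2 = 102 m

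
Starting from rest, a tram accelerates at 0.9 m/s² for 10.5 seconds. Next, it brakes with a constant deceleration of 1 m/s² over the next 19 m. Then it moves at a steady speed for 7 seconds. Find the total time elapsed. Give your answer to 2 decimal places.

Phase 1 (accelerating): v₀ = 0 m/s, a = 0.9 m/s².
v = v₀ + at = 0 + (0.9)(10.5) = 9.45 m/s
Δx = v₀t + ½at² = 0·10.5 + 0.5·0.9·10.5² = 49.6 m

Phase 2 (decelerating): v₀ = 9.45 m/s, a = -1 m/s².
v² = v₀² + 2aΔx = 9.45² + 2·-1·19 = 51.3 → v = 7.16 m/s
t = (v − v₀)/a = (7.16 − 9.45)/-1 = 2.29 s

Phase 3 (constant speed): v₀ = 7.16 m/s, a = 0 m/s².
v = v₀ + at = 7.16 + (0)(7) = 7.16 m/s
Δx = v₀t + ½at² = 7.16·7 + 0.5·0·7² = 50.1 m
Total time = 10.5 + 2.29 + 7.00 = 19.8 s

19.79 s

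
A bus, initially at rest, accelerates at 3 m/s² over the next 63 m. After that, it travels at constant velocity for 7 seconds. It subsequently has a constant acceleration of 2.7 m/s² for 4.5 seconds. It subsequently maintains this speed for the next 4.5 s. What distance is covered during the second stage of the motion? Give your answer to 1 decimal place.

136.1 m

Phase 1 (accelerating): v₀ = 0 m/s, a = 3 m/s².
v² = v₀² + 2aΔx = 0² + 2·3·63 = 378 → v = 19.4 m/s
t = (v − v₀)/a = (19.4 − 0)/3 = 6.48 s

Phase 2 (constant speed): v₀ = 19.4 m/s, a = 0 m/s².
v = v₀ + at = 19.4 + (0)(7) = 19.4 m/s
Δx = v₀t + ½at² = 19.4·7 + 0.5·0·7² = 136 m
Distance in phase 2 = 136 m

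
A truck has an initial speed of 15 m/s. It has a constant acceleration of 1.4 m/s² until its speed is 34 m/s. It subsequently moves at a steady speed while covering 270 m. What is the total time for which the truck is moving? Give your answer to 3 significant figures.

21.5 s

Phase 1 (accelerating): v₀ = 15.0 m/s, a = 1.4 m/s².
v = v₀ + at → t = (34 − 15.0) / 1.4 = 13.6 s
v² = v₀² + 2aΔx → Δx = (34² − 15.0²)/(2·1.4) = 332 m

Phase 2 (constant speed): v₀ = 34.0 m/s, a = 0 m/s².
Constant speed: t = d/v = 270/34.0 = 7.94 s
Total time = 13.6 + 7.94 = 21.5 s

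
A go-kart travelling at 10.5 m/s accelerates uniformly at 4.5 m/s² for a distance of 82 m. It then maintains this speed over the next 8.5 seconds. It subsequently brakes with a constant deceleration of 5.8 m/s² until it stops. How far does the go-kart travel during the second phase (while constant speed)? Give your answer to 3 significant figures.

248 m

Phase 1 (accelerating): v₀ = 10.5 m/s, a = 4.5 m/s².
v² = v₀² + 2aΔx = 10.5² + 2·4.5·82 = 848 → v = 29.1 m/s
t = (v − v₀)/a = (29.1 − 10.5)/4.5 = 4.14 s

Phase 2 (constant speed): v₀ = 29.1 m/s, a = 0 m/s².
v = v₀ + at = 29.1 + (0)(8.5) = 29.1 m/s
Δx = v₀t + ½at² = 29.1·8.5 + 0.5·0·8.5² = 248 m
Distance in phase 2 = 248 m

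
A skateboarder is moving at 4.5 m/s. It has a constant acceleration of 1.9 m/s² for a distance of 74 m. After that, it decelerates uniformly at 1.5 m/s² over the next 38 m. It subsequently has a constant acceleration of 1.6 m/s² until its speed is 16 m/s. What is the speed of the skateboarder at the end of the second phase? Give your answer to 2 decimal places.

Phase 1 (accelerating): v₀ = 4.50 m/s, a = 1.9 m/s².
v² = v₀² + 2aΔx = 4.50² + 2·1.9·74 = 301 → v = 17.4 m/s
t = (v − v₀)/a = (17.4 − 4.50)/1.9 = 6.77 s

Phase 2 (decelerating): v₀ = 17.4 m/s, a = -1.5 m/s².
v² = v₀² + 2aΔx = 17.4² + 2·-1.5·38 = 187 → v = 13.7 m/s
t = (v − v₀)/a = (13.7 − 17.4)/-1.5 = 2.45 s
Speed at end of phase 2 = 13.7 m/s

13.69 m/s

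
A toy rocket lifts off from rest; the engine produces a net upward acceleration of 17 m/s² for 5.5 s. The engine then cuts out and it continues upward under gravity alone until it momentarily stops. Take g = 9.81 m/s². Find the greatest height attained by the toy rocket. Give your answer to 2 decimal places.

702.70 m

Phase 1 (powered ascent): v₀ = 0 m/s, a = 17 m/s².
v = v₀ + at = 0 + (17)(5.5) = 93.5 m/s
Δx = v₀t + ½at² = 0·5.5 + 0.5·17·5.5² = 257 m

Phase 2 (coasting upward): v₀ = 93.5 m/s, a = -9.81 m/s².
v = v₀ + at → t = (0 − 93.5) / -9.81 = 9.53 s
v² = v₀² + 2aΔx → Δx = (0² − 93.5²)/(2·-9.81) = 446 m
Maximum height = 257 + 446 = 703 m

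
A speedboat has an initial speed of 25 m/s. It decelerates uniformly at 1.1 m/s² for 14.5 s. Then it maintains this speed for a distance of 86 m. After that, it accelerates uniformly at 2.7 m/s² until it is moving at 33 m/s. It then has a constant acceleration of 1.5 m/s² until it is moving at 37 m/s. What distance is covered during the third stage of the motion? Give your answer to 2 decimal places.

Phase 1 (decelerating): v₀ = 25.0 m/s, a = -1.1 m/s².
v = v₀ + at = 25.0 + (-1.1)(14.5) = 9.05 m/s
Δx = v₀t + ½at² = 25.0·14.5 + 0.5·-1.1·14.5² = 247 m

Phase 2 (constant speed): v₀ = 9.05 m/s, a = 0 m/s².
Constant speed: t = d/v = 86/9.05 = 9.50 s

Phase 3 (accelerating): v₀ = 9.05 m/s, a = 2.7 m/s².
v = v₀ + at → t = (33 − 9.05) / 2.7 = 8.87 s
v² = v₀² + 2aΔx → Δx = (33² − 9.05²)/(2·2.7) = 186 m
Distance in phase 3 = 186 m

186.50 m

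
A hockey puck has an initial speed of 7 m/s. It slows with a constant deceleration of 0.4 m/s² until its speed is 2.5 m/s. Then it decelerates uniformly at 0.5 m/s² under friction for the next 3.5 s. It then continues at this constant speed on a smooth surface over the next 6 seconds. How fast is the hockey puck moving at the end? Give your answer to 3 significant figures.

0.750 m/s

Phase 1 (decelerating): v₀ = 7.00 m/s, a = -0.4 m/s².
v = v₀ + at → t = (2.5 − 7.00) / -0.4 = 11.2 s
v² = v₀² + 2aΔx → Δx = (2.5² − 7.00²)/(2·-0.4) = 53.4 m

Phase 2 (decelerating): v₀ = 2.50 m/s, a = -0.5 m/s².
v = v₀ + at = 2.50 + (-0.5)(3.5) = 0.750 m/s
Δx = v₀t + ½at² = 2.50·3.5 + 0.5·-0.5·3.5² = 5.69 m

Phase 3 (constant speed): v₀ = 0.750 m/s, a = 0 m/s².
v = v₀ + at = 0.750 + (0)(6) = 0.750 m/s
Δx = v₀t + ½at² = 0.750·6 + 0.5·0·6² = 4.50 m
Final speed = 0.750 m/s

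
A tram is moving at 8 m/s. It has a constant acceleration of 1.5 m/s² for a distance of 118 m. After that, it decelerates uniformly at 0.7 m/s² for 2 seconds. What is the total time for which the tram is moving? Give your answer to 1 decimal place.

10.3 s

Phase 1 (accelerating): v₀ = 8.00 m/s, a = 1.5 m/s².
v² = v₀² + 2aΔx = 8.00² + 2·1.5·118 = 418 → v = 20.4 m/s
t = (v − v₀)/a = (20.4 − 8.00)/1.5 = 8.30 s

Phase 2 (decelerating): v₀ = 20.4 m/s, a = -0.7 m/s².
v = v₀ + at = 20.4 + (-0.7)(2) = 19.0 m/s
Δx = v₀t + ½at² = 20.4·2 + 0.5·-0.7·2² = 39.5 m
Total time = 8.30 + 2.00 = 10.3 s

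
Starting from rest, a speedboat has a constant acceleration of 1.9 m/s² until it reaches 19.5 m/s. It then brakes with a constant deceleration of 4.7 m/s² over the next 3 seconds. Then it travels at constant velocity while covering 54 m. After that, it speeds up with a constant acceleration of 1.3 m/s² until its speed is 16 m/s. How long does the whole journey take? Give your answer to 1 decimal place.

Phase 1 (accelerating): v₀ = 0 m/s, a = 1.9 m/s².
v = v₀ + at → t = (19.5 − 0) / 1.9 = 10.3 s
v² = v₀² + 2aΔx → Δx = (19.5² − 0²)/(2·1.9) = 100 m

Phase 2 (decelerating): v₀ = 19.5 m/s, a = -4.7 m/s².
v = v₀ + at = 19.5 + (-4.7)(3) = 5.40 m/s
Δx = v₀t + ½at² = 19.5·3 + 0.5·-4.7·3² = 37.3 m

Phase 3 (constant speed): v₀ = 5.40 m/s, a = 0 m/s².
Constant speed: t = d/v = 54/5.40 = 10.0 s

Phase 4 (accelerating): v₀ = 5.40 m/s, a = 1.3 m/s².
v = v₀ + at → t = (16 − 5.40) / 1.3 = 8.15 s
v² = v₀² + 2aΔx → Δx = (16² − 5.40²)/(2·1.3) = 87.2 m
Total time = 10.3 + 3.00 + 10.0 + 8.15 = 31.4 s

31.4 s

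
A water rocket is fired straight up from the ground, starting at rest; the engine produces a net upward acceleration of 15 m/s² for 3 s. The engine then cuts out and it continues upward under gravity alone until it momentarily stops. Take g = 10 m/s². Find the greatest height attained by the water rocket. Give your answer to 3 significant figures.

Phase 1 (powered ascent): v₀ = 0 m/s, a = 15 m/s².
v = v₀ + at = 0 + (15)(3) = 45.0 m/s
Δx = v₀t + ½at² = 0·3 + 0.5·15·3² = 67.5 m

Phase 2 (coasting upward): v₀ = 45.0 m/s, a = -10 m/s².
v = v₀ + at → t = (0 − 45.0) / -10 = 4.50 s
v² = v₀² + 2aΔx → Δx = (0² − 45.0²)/(2·-10) = 101 m
Maximum height = 67.5 + 101 = 169 m

169 m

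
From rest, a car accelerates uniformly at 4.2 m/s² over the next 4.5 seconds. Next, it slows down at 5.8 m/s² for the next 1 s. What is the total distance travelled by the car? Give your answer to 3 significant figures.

58.5 m

Phase 1 (accelerating): v₀ = 0 m/s, a = 4.2 m/s².
v = v₀ + at = 0 + (4.2)(4.5) = 18.9 m/s
Δx = v₀t + ½at² = 0·4.5 + 0.5·4.2·4.5² = 42.5 m

Phase 2 (decelerating): v₀ = 18.9 m/s, a = -5.8 m/s².
v = v₀ + at = 18.9 + (-5.8)(1) = 13.1 m/s
Δx = v₀t + ½at² = 18.9·1 + 0.5·-5.8·1² = 16.0 m
Total distance = 42.5 + 16.0 = 58.5 m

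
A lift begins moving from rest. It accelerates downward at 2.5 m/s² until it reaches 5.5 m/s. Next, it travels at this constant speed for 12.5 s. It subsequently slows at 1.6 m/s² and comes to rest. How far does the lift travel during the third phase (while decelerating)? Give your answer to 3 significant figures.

Phase 1 (accelerating): v₀ = 0 m/s, a = 2.5 m/s².
v = v₀ + at → t = (5.5 − 0) / 2.5 = 2.20 s
v² = v₀² + 2aΔx → Δx = (5.5² − 0²)/(2·2.5) = 6.05 m

Phase 2 (constant speed): v₀ = 5.50 m/s, a = 0 m/s².
v = v₀ + at = 5.50 + (0)(12.5) = 5.50 m/s
Δx = v₀t + ½at² = 5.50·12.5 + 0.5·0·12.5² = 68.8 m

Phase 3 (decelerating): v₀ = 5.50 m/s, a = -1.6 m/s².
v = v₀ + at → t = (0 − 5.50) / -1.6 = 3.44 s
v² = v₀² + 2aΔx → Δx = (0² − 5.50²)/(2·-1.6) = 9.45 m
Distance in phase 3 = 9.45 m

9.45 m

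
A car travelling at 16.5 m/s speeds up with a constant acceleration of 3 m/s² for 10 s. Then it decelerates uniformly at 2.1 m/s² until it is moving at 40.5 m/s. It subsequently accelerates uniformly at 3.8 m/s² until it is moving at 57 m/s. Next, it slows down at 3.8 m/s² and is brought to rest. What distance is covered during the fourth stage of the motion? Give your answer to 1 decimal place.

427.5 m

Phase 1 (accelerating): v₀ = 16.5 m/s, a = 3 m/s².
v = v₀ + at = 16.5 + (3)(10) = 46.5 m/s
Δx = v₀t + ½at² = 16.5·10 + 0.5·3·10² = 315 m

Phase 2 (decelerating): v₀ = 46.5 m/s, a = -2.1 m/s².
v = v₀ + at → t = (40.5 − 46.5) / -2.1 = 2.86 s
v² = v₀² + 2aΔx → Δx = (40.5² − 46.5²)/(2·-2.1) = 124 m

Phase 3 (accelerating): v₀ = 40.5 m/s, a = 3.8 m/s².
v = v₀ + at → t = (57 − 40.5) / 3.8 = 4.34 s
v² = v₀² + 2aΔx → Δx = (57² − 40.5²)/(2·3.8) = 212 m

Phase 4 (decelerating): v₀ = 57.0 m/s, a = -3.8 m/s².
v = v₀ + at → t = (0 − 57.0) / -3.8 = 15.0 s
v² = v₀² + 2aΔx → Δx = (0² − 57.0²)/(2·-3.8) = 428 m
Distance in phase 4 = 428 m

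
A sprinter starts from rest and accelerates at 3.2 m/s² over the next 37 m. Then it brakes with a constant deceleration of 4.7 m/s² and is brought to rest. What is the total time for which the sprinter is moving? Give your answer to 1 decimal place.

Phase 1 (accelerating): v₀ = 0 m/s, a = 3.2 m/s².
v² = v₀² + 2aΔx = 0² + 2·3.2·37 = 237 → v = 15.4 m/s
t = (v − v₀)/a = (15.4 − 0)/3.2 = 4.81 s

Phase 2 (decelerating): v₀ = 15.4 m/s, a = -4.7 m/s².
v = v₀ + at → t = (0 − 15.4) / -4.7 = 3.27 s
v² = v₀² + 2aΔx → Δx = (0² − 15.4²)/(2·-4.7) = 25.2 m
Total time = 4.81 + 3.27 = 8.08 s

8.1 s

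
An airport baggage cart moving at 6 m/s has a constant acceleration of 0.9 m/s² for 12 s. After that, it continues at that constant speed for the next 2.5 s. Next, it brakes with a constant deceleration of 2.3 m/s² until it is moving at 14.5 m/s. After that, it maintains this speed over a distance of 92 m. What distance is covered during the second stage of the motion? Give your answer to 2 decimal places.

42.00 m

Phase 1 (accelerating): v₀ = 6.00 m/s, a = 0.9 m/s².
v = v₀ + at = 6.00 + (0.9)(12) = 16.8 m/s
Δx = v₀t + ½at² = 6.00·12 + 0.5·0.9·12² = 137 m

Phase 2 (constant speed): v₀ = 16.8 m/s, a = 0 m/s².
v = v₀ + at = 16.8 + (0)(2.5) = 16.8 m/s
Δx = v₀t + ½at² = 16.8·2.5 + 0.5·0·2.5² = 42.0 m
Distance in phase 2 = 42.0 m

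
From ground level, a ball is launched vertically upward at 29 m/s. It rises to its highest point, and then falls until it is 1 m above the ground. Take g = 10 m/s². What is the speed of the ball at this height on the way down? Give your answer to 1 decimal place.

Phase 1 (rising): v₀ = 29.0 m/s, a = -10 m/s².
v = v₀ + at → t = (0 − 29.0) / -10 = 2.90 s
v² = v₀² + 2aΔx → Δx = (0² − 29.0²)/(2·-10) = 42.0 m

Phase 2 (falling): v₀ = 0 m/s, a = -10 m/s².
Falls 41.0 m from rest: t = √(2·41.0/10) = 2.87 s; v = g·t = 28.7 m/s.
Final speed = 28.7 m/s

28.7 m/s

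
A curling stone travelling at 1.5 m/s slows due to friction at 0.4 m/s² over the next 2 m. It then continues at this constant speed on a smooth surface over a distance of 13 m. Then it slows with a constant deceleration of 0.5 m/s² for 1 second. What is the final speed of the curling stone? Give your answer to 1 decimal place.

Phase 1 (decelerating): v₀ = 1.50 m/s, a = -0.4 m/s².
v² = v₀² + 2aΔx = 1.50² + 2·-0.4·2 = 0.650 → v = 0.806 m/s
t = (v − v₀)/a = (0.806 − 1.50)/-0.4 = 1.73 s

Phase 2 (constant speed): v₀ = 0.806 m/s, a = 0 m/s².
Constant speed: t = d/v = 13/0.806 = 16.1 s

Phase 3 (decelerating): v₀ = 0.806 m/s, a = -0.5 m/s².
v = v₀ + at = 0.806 + (-0.5)(1) = 0.306 m/s
Δx = v₀t + ½at² = 0.806·1 + 0.5·-0.5·1² = 0.556 m
Final speed = 0.306 m/s

0.3 m/s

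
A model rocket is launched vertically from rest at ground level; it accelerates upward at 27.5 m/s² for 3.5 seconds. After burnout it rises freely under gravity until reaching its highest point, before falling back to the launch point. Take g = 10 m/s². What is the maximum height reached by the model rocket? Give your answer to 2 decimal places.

631.64 m

Phase 1 (powered ascent): v₀ = 0 m/s, a = 27.5 m/s².
v = v₀ + at = 0 + (27.5)(3.5) = 96.2 m/s
Δx = v₀t + ½at² = 0·3.5 + 0.5·27.5·3.5² = 168 m

Phase 2 (coasting upward): v₀ = 96.2 m/s, a = -10 m/s².
v = v₀ + at → t = (0 − 96.2) / -10 = 9.62 s
v² = v₀² + 2aΔx → Δx = (0² − 96.2²)/(2·-10) = 463 m
Maximum height = 168 + 463 = 632 m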